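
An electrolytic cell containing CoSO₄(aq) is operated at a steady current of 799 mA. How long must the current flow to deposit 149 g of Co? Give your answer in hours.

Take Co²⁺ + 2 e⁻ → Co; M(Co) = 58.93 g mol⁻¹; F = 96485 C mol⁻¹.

n(Co) = m/M = 149 / 58.93 = 2.528 mol.
Each Co atom requires 2 electrons, so n(e⁻) = 2 × 2.528 = 5.057 mol.
Q = n(e⁻)·F = 5.057 × 96485 = 487900 C.
t = Q/I = 487900 / 0.7990 A = 610700 s = 170 h.

170 h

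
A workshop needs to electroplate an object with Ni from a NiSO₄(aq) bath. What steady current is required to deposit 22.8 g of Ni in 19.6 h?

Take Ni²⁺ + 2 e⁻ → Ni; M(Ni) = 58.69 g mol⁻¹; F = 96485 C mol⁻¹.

1.06 A

n(Ni) = 22.8 / 58.69 = 0.3885 mol.
n(e⁻) = 2 × 0.3885 = 0.7770 mol.
Q = n(e⁻)·F = 0.7770 × 96485 = 74970 C.
I = Q/t = 74970 / 70560 s = 1.06 A.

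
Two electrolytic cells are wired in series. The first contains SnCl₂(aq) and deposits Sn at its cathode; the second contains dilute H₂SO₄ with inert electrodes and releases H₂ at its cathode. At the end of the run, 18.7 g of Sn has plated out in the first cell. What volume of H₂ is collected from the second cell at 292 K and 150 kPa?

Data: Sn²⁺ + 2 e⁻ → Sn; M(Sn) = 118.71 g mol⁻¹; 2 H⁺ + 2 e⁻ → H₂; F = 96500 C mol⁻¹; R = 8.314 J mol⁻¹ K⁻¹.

n(Sn) = 18.7 / 118.71 = 0.1575 mol, so n(e⁻) = 2 × 0.1575 = 0.3151 mol.
The cells are in series, so the same 0.3151 mol of electrons passes through the second cell.
2 H⁺ + 2 e⁻ → H₂ — 2 mol e⁻ per mol H₂, so n(H₂) = 0.3151/2 = 0.1575 mol.
V = nRT/P = (0.1575 × 8.314 × 292) / (150 × 10³) = 0.00255 m³ = 2.55 L.

2.55 L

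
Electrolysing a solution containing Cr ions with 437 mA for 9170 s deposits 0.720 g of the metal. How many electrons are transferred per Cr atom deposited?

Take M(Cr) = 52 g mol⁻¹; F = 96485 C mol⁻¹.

Q = I·t = 0.4370 A × 9170.0 s = 4007 C, so n(e⁻) = 4007/96485 = 0.04153 mol.
n(Cr) deposited = 0.720 / 52 = 0.01385 mol.
Electrons per atom = n(e⁻)/n(Cr) = 0.04153 / 0.01385 = 3.00 ≈ 3, so the ion is Cr³⁺.

3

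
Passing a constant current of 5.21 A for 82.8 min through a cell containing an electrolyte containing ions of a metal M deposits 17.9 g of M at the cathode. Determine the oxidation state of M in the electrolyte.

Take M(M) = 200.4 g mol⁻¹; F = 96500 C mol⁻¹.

+3

Q = I·t = 5.210 A × 4968.0 s = 25880 C, so n(e⁻) = 25880/96500 = 0.2682 mol.
n(M) deposited = 17.9 / 200.4 = 0.08932 mol.
Electrons per atom = n(e⁻)/n(M) = 0.2682 / 0.08932 = 3.00 ≈ 3, so the ion is M³⁺.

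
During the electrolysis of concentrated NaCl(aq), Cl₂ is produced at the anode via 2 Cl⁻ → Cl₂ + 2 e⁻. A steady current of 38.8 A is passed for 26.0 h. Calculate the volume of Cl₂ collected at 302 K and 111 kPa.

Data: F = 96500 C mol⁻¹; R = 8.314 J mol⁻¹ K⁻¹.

Q = I·t = 38.80 A × 93600 s = 3632000 C.
n(e⁻) = Q/F = 3632000 / 96500 = 37.63 mol.
2 electrons are transferred per Cl₂ molecule, so n(Cl₂) = 37.63 / 2 = 18.82 mol.
V = nRT/P = (18.82 × 8.314 × 302) / (111 × 10³ Pa) = 0.426 m³ = 426 L.

426 L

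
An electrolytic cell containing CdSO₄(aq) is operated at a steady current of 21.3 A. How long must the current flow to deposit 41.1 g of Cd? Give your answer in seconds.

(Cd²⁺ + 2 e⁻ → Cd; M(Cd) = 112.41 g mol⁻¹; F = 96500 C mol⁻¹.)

3310 s

n(Cd) = m/M = 41.1 / 112.41 = 0.3656 mol.
Each Cd atom requires 2 electrons, so n(e⁻) = 2 × 0.3656 = 0.7313 mol.
Q = n(e⁻)·F = 0.7313 × 96500 = 70570 C.
t = Q/I = 70570 / 21.30 A = 3313 s.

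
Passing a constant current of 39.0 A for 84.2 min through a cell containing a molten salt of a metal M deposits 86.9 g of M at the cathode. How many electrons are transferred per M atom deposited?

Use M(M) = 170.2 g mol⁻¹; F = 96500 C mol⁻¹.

4

Q = I·t = 39.00 A × 5052.0 s = 197000 C, so n(e⁻) = 197000/96500 = 2.042 mol.
n(M) deposited = 86.9 / 170.2 = 0.5106 mol.
Electrons per atom = n(e⁻)/n(M) = 2.042 / 0.5106 = 4.00 ≈ 4, so the ion is M⁴⁺.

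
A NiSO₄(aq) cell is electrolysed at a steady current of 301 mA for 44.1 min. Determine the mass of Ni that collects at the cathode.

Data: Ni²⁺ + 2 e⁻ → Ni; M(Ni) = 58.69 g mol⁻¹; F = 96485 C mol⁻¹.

0.242 g

Q = I·t = 0.3010 A × 2646.0 s = 796.4 C.
n(e⁻) = Q/F = 796.4 / 96485 = 0.008255 mol.
Ni²⁺ + 2 e⁻ → Ni, so n(Ni) = n(e⁻)/2 = 0.004127 mol.
m = n·M = 0.004127 × 58.69 = 0.242 g.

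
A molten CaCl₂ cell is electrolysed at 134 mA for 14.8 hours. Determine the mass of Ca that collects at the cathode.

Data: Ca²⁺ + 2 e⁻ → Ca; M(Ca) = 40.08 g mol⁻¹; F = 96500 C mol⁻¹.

Q = I·t = 0.1340 A × 53280 s = 7140 C.
n(e⁻) = Q/F = 7140 / 96500 = 0.07398 mol.
Ca²⁺ + 2 e⁻ → Ca, so n(Ca) = n(e⁻)/2 = 0.03699 mol.
m = n·M = 0.03699 × 40.08 = 1.48 g.

1.48 g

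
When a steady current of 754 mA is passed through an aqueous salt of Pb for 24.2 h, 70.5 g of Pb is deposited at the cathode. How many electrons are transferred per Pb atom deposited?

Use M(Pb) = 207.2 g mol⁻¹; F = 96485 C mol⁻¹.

2

Q = I·t = 0.7540 A × 87120 s = 65690 C, so n(e⁻) = 65690/96485 = 0.6808 mol.
n(Pb) deposited = 70.5 / 207.2 = 0.3403 mol.
Electrons per atom = n(e⁻)/n(Pb) = 0.6808 / 0.3403 = 2.00 ≈ 2, so the ion is Pb²⁺.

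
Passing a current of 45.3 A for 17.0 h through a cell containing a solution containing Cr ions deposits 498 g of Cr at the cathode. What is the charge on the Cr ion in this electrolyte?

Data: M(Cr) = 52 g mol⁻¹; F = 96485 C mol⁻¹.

Q = I·t = 45.30 A × 61200 s = 2772000 C, so n(e⁻) = 2772000/96485 = 28.73 mol.
n(Cr) deposited = 498 / 52 = 9.577 mol.
Electrons per atom = n(e⁻)/n(Cr) = 28.73 / 9.577 = 3.00 ≈ 3, so the ion is Cr³⁺.

+3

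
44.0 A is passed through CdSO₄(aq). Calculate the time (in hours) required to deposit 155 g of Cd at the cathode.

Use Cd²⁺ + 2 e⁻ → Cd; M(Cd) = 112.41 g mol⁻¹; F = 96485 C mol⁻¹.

1.68 h

n(Cd) = m/M = 155 / 112.41 = 1.379 mol.
Each Cd atom requires 2 electrons, so n(e⁻) = 2 × 1.379 = 2.758 mol.
Q = n(e⁻)·F = 2.758 × 96485 = 266100 C.
t = Q/I = 266100 / 44.00 A = 6047 s = 1.68 h.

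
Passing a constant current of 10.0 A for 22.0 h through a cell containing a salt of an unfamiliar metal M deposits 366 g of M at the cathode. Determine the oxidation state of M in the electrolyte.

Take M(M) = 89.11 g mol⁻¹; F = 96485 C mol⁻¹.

Q = I·t = 10.00 A × 79200 s = 792000 C, so n(e⁻) = 792000/96485 = 8.209 mol.
n(M) deposited = 366 / 89.11 = 4.107 mol.
Electrons per atom = n(e⁻)/n(M) = 8.209 / 4.107 = 2.00 ≈ 2, so the ion is M²⁺.

+2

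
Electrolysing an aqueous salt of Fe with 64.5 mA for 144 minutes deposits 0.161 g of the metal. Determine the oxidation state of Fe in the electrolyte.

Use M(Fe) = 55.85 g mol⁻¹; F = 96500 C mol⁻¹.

+2

Q = I·t = 0.06450 A × 8640.0 s = 557.3 C, so n(e⁻) = 557.3/96500 = 0.005775 mol.
n(Fe) deposited = 0.161 / 55.85 = 0.002883 mol.
Electrons per atom = n(e⁻)/n(Fe) = 0.005775 / 0.002883 = 2.00 ≈ 2, so the ion is Fe²⁺.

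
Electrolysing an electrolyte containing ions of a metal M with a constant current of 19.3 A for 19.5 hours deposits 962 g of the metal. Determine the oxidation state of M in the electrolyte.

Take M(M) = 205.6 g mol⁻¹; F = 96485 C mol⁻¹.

Q = I·t = 19.30 A × 70200 s = 1355000 C, so n(e⁻) = 1355000/96485 = 14.04 mol.
n(M) deposited = 962 / 205.6 = 4.679 mol.
Electrons per atom = n(e⁻)/n(M) = 14.04 / 4.679 = 3.00 ≈ 3, so the ion is M³⁺.

+3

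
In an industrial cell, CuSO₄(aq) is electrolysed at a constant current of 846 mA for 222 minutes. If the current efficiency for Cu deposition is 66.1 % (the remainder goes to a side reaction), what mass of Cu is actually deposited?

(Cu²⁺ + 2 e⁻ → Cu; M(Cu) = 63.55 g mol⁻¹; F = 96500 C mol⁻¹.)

Q = I·t = 0.8460 × 13320 = 11270 C.
n(e⁻) = 11270/96500 = 0.1168 mol; theoretically n(Cu) = 0.1168/2 = 0.05839 mol, m_theo = 3.711 g.
At 66.1 % efficiency, m_actual = 0.661 × 3.711 = 2.45 g.

2.45 g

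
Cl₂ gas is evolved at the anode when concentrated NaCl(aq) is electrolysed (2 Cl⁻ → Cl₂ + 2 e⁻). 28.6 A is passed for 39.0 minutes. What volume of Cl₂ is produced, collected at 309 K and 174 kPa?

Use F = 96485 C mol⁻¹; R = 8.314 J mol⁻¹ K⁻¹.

Q = I·t = 28.60 A × 2340.0 s = 66920 C.
n(e⁻) = Q/F = 66920 / 96485 = 0.6936 mol.
2 electrons are transferred per Cl₂ molecule, so n(Cl₂) = 0.6936 / 2 = 0.3468 mol.
V = nRT/P = (0.3468 × 8.314 × 309) / (174 × 10³ Pa) = 0.00512 m³ = 5.12 L.

5.12 L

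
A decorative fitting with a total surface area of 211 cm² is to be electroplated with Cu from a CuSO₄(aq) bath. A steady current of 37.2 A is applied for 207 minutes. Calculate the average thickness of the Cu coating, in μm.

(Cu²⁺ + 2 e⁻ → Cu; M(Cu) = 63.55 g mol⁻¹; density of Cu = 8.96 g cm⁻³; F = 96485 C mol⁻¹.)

Q = I·t = 37.20 × 12420 = 462000 C; n(e⁻) = 4.789 mol.
n(Cu) = n(e⁻)/2 = 2.394 mol, so m = 2.394 × 63.55 = 152.2 g.
Volume = m/ρ = 152.2 / 8.96 = 16.98 cm³.
Thickness = V/A = 16.98 / 211 = 0.0805 cm = 805 μm.

805 μm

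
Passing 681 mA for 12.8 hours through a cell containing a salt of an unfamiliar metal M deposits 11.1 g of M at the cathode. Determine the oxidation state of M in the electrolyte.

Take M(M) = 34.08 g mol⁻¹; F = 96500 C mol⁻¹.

+1

Q = I·t = 0.6810 A × 46080 s = 31380 C, so n(e⁻) = 31380/96500 = 0.3252 mol.
n(M) deposited = 11.1 / 34.08 = 0.3257 mol.
Electrons per atom = n(e⁻)/n(M) = 0.3252 / 0.3257 = 0.998 ≈ 1, so the ion is M⁺.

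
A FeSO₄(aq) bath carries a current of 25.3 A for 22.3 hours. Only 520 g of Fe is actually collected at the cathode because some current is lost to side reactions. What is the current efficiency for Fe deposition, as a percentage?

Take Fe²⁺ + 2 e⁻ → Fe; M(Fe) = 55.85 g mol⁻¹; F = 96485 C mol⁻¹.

88.5 %

Q = I·t = 25.30 × 80280 = 2031000 C; n(e⁻) = 2031000/96485 = 21.05 mol.
Theoretical n(Fe) = n(e⁻)/2 = 10.53 mol, i.e. m_theo = 10.53 × 55.85 = 587.8 g.
Efficiency = m_actual / m_theo = 520 / 587.8 = 88.5 %.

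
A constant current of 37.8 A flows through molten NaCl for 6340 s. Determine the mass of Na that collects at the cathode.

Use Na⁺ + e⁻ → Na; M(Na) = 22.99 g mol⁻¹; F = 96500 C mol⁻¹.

57.1 g

Q = I·t = 37.80 A × 6340.0 s = 239700 C.
n(e⁻) = Q/F = 239700 / 96500 = 2.483 mol.
Na⁺ + e⁻ → Na, so n(Na) = n(e⁻)/1 = 2.483 mol.
m = n·M = 2.483 × 22.99 = 57.1 g.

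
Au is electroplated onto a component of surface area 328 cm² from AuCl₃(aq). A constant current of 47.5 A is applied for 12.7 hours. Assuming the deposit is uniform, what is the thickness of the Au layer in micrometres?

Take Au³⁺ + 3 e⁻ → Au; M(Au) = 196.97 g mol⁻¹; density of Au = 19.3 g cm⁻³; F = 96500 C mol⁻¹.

2330 μm

Q = I·t = 47.50 × 45720 = 2172000 C; n(e⁻) = 22.50 mol.
n(Au) = n(e⁻)/3 = 7.502 mol, so m = 7.502 × 196.97 = 1478 g.
Volume = m/ρ = 1478 / 19.3 = 76.56 cm³.
Thickness = V/A = 76.56 / 328 = 0.233 cm = 2330 μm.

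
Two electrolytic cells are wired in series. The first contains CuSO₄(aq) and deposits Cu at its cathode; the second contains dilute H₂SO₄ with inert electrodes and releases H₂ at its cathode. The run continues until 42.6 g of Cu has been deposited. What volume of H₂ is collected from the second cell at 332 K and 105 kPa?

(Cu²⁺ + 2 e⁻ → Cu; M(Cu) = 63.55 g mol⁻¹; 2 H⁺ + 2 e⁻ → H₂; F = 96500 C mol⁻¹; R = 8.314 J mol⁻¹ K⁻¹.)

17.6 L

n(Cu) = 42.6 / 63.55 = 0.6703 mol, so n(e⁻) = 2 × 0.6703 = 1.341 mol.
The cells are in series, so the same 1.341 mol of electrons passes through the second cell.
2 H⁺ + 2 e⁻ → H₂ — 2 mol e⁻ per mol H₂, so n(H₂) = 1.341/2 = 0.6703 mol.
V = nRT/P = (0.6703 × 8.314 × 332) / (105 × 10³) = 0.0176 m³ = 17.6 L.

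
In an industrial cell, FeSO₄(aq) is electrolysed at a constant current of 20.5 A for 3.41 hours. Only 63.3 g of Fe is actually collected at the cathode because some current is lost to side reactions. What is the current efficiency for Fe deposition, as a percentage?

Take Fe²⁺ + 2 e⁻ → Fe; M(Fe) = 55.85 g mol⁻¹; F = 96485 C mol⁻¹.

86.9 %

Q = I·t = 20.50 × 12276 = 251700 C; n(e⁻) = 251700/96485 = 2.608 mol.
Theoretical n(Fe) = n(e⁻)/2 = 1.304 mol, i.e. m_theo = 1.304 × 55.85 = 72.84 g.
Efficiency = m_actual / m_theo = 63.3 / 72.84 = 86.9 %.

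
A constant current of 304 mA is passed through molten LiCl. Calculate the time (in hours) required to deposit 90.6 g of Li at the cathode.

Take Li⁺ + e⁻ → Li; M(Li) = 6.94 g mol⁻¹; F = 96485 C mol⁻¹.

n(Li) = m/M = 90.6 / 6.94 = 13.05 mol.
Each Li atom requires 1 electron, so n(e⁻) = 1 × 13.05 = 13.05 mol.
Q = n(e⁻)·F = 13.05 × 96485 = 1260000 C.
t = Q/I = 1260000 / 0.3040 A = 4143000 s = 1150 h.

1150 h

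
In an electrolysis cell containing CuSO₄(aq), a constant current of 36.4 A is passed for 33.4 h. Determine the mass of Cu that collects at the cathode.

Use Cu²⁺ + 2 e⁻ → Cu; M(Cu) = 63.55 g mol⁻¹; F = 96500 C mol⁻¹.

1440 g

Q = I·t = 36.40 A × 120240 s = 4377000 C.
n(e⁻) = Q/F = 4377000 / 96500 = 45.35 mol.
Cu²⁺ + 2 e⁻ → Cu, so n(Cu) = n(e⁻)/2 = 22.68 mol.
m = n·M = 22.68 × 63.55 = 1440 g.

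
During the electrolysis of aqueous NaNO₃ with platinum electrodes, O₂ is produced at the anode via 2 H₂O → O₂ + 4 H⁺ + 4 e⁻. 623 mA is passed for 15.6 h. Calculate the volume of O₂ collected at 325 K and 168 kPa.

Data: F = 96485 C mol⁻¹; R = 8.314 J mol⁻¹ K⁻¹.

Q = I·t = 0.6230 A × 56160 s = 34990 C.
n(e⁻) = Q/F = 34990 / 96485 = 0.3626 mol.
4 electrons are transferred per O₂ molecule, so n(O₂) = 0.3626 / 4 = 0.09066 mol.
V = nRT/P = (0.09066 × 8.314 × 325) / (168 × 10³ Pa) = 0.00146 m³ = 1.46 L.

1.46 L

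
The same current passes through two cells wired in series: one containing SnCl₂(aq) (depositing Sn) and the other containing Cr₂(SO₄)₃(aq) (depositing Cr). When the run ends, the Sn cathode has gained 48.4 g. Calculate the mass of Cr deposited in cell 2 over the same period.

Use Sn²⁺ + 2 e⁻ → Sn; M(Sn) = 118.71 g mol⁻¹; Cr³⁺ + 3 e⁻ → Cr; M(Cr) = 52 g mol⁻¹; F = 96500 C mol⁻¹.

14.1 g

n(Sn) = 48.4 / 118.71 = 0.4077 mol.
Since Sn²⁺ + 2 e⁻ → Sn, n(e⁻) passed = 2 × 0.4077 = 0.8154 mol.
Cells in series carry the same charge, so the same 0.8154 mol of electrons passes through cell 2.
Cr³⁺ + 3 e⁻ → Cr, so n(Cr) = 0.8154 / 3 = 0.2718 mol.
m(Cr) = 0.2718 × 52 = 14.1 g.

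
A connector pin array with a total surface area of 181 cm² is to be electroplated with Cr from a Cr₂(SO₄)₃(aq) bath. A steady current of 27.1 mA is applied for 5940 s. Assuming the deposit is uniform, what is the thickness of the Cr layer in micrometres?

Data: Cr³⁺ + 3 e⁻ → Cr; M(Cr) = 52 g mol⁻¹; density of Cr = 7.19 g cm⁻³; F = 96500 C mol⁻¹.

Q = I·t = 0.02710 × 5940.0 = 161.0 C; n(e⁻) = 0.001668 mol.
n(Cr) = n(e⁻)/3 = 0.0005560 mol, so m = 0.0005560 × 52 = 0.02891 g.
Volume = m/ρ = 0.02891 / 7.19 = 0.004021 cm³.
Thickness = V/A = 0.004021 / 181 = 2.22 × 10⁻⁵ cm = 0.222 μm.

0.222 μm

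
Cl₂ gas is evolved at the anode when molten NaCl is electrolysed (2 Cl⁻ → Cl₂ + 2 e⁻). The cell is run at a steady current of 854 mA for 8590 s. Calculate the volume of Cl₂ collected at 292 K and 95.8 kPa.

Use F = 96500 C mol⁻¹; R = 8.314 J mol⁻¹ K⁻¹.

0.963 L

Q = I·t = 0.8540 A × 8590.0 s = 7336 C.
n(e⁻) = Q/F = 7336 / 96500 = 0.07602 mol.
2 electrons are transferred per Cl₂ molecule, so n(Cl₂) = 0.07602 / 2 = 0.03801 mol.
V = nRT/P = (0.03801 × 8.314 × 292) / (95.8 × 10³ Pa) = 9.63 × 10⁻⁴ m³ = 0.963 L.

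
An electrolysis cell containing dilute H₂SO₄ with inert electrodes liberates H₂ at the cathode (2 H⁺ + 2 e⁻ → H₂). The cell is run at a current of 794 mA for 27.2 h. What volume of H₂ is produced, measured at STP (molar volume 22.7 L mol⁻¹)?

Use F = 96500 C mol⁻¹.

9.14 L

Q = I·t = 0.7940 A × 97920 s = 77750 C.
n(e⁻) = Q/F = 77750 / 96500 = 0.8057 mol.
2 electrons are transferred per H₂ molecule, so n(H₂) = 0.8057 / 2 = 0.4028 mol.
V = n × V_m = 0.4028 × 22.7 = 9.14 L.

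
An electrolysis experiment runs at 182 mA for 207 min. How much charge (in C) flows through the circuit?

2260 C

Q = I·t = 0.1820 A × 12420 s = 2260 C.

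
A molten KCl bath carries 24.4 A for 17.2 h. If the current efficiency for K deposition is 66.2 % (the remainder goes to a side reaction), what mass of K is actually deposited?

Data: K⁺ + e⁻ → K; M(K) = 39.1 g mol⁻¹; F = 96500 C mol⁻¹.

Q = I·t = 24.40 × 61920 = 1511000 C.
n(e⁻) = 1511000/96500 = 15.66 mol; theoretically n(K) = 15.66/1 = 15.66 mol, m_theo = 612.2 g.
At 66.2 % efficiency, m_actual = 0.662 × 612.2 = 405 g.

405 g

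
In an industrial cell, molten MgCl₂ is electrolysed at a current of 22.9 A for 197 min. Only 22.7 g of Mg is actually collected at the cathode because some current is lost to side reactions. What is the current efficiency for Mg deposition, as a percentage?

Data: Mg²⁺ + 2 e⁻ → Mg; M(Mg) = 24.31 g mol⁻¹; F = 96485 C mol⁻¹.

Q = I·t = 22.90 × 11820 = 270700 C; n(e⁻) = 270700/96485 = 2.805 mol.
Theoretical n(Mg) = n(e⁻)/2 = 1.403 mol, i.e. m_theo = 1.403 × 24.31 = 34.10 g.
Efficiency = m_actual / m_theo = 22.7 / 34.10 = 66.6 %.

66.6 %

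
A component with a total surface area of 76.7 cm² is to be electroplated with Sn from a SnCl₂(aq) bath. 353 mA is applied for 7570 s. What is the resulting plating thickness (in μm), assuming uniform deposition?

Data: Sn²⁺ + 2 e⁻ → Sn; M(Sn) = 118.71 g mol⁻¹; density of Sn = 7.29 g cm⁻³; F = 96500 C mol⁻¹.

Q = I·t = 0.3530 × 7570.0 = 2672 C; n(e⁻) = 0.02769 mol.
n(Sn) = n(e⁻)/2 = 0.01385 mol, so m = 0.01385 × 118.71 = 1.644 g.
Volume = m/ρ = 1.644 / 7.29 = 0.2255 cm³.
Thickness = V/A = 0.2255 / 76.7 = 0.00294 cm = 29.4 μm.

29.4 μm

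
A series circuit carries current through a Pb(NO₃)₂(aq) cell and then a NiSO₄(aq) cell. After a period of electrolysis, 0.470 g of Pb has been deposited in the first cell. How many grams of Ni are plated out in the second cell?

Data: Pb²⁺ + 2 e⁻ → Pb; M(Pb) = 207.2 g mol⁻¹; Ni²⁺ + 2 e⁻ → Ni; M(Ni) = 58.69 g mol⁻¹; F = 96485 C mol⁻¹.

n(Pb) = 0.470 / 207.2 = 0.002268 mol.
Since Pb²⁺ + 2 e⁻ → Pb, n(e⁻) passed = 2 × 0.002268 = 0.004537 mol.
Cells in series carry the same charge, so the same 0.004537 mol of electrons passes through cell 2.
Ni²⁺ + 2 e⁻ → Ni, so n(Ni) = 0.004537 / 2 = 0.002268 mol.
m(Ni) = 0.002268 × 58.69 = 0.133 g.

0.133 g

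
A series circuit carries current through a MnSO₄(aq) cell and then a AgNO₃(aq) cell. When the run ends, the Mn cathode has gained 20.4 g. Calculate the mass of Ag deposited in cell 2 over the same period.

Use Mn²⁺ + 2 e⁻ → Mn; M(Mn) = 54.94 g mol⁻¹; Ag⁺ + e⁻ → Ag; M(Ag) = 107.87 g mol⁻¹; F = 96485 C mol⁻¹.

n(Mn) = 20.4 / 54.94 = 0.3713 mol.
Since Mn²⁺ + 2 e⁻ → Mn, n(e⁻) passed = 2 × 0.3713 = 0.7426 mol.
Cells in series carry the same charge, so the same 0.7426 mol of electrons passes through cell 2.
Ag⁺ + e⁻ → Ag, so n(Ag) = 0.7426 / 1 = 0.7426 mol.
m(Ag) = 0.7426 × 107.87 = 80.1 g.

80.1 g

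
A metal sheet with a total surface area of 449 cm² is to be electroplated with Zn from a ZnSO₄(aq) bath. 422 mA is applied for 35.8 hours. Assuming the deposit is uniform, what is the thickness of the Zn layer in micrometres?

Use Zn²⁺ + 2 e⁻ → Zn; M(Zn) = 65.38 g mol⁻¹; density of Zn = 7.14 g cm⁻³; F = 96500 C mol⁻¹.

Q = I·t = 0.4220 × 128880 = 54390 C; n(e⁻) = 0.5636 mol.
n(Zn) = n(e⁻)/2 = 0.2818 mol, so m = 0.2818 × 65.38 = 18.42 g.
Volume = m/ρ = 18.42 / 7.14 = 2.580 cm³.
Thickness = V/A = 2.580 / 449 = 0.00575 cm = 57.5 μm.

57.5 μm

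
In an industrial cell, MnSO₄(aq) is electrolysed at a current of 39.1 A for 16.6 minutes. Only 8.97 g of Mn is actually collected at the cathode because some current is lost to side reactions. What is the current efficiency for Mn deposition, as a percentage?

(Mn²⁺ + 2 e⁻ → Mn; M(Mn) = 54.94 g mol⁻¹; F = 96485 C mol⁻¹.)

80.9 %

Q = I·t = 39.10 × 996.00 = 38940 C; n(e⁻) = 38940/96485 = 0.4036 mol.
Theoretical n(Mn) = n(e⁻)/2 = 0.2018 mol, i.e. m_theo = 0.2018 × 54.94 = 11.09 g.
Efficiency = m_actual / m_theo = 8.97 / 11.09 = 80.9 %.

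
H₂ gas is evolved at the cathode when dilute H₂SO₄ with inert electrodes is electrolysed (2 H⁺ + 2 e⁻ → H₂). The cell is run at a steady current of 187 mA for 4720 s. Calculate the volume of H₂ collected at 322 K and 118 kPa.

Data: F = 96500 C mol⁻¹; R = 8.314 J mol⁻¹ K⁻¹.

0.104 L

Q = I·t = 0.1870 A × 4720.0 s = 882.6 C.
n(e⁻) = Q/F = 882.6 / 96500 = 0.009147 mol.
2 electrons are transferred per H₂ molecule, so n(H₂) = 0.009147 / 2 = 0.004573 mol.
V = nRT/P = (0.004573 × 8.314 × 322) / (118 × 10³ Pa) = 1.04 × 10⁻⁴ m³ = 0.104 L.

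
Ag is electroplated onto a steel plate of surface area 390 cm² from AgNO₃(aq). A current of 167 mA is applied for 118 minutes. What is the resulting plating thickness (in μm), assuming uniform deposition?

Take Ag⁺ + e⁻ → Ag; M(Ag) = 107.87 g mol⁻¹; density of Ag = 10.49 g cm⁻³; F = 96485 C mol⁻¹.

3.23 μm

Q = I·t = 0.1670 × 7080.0 = 1182 C; n(e⁻) = 0.01225 mol.
n(Ag) = n(e⁻)/1 = 0.01225 mol, so m = 0.01225 × 107.87 = 1.322 g.
Volume = m/ρ = 1.322 / 10.49 = 0.1260 cm³.
Thickness = V/A = 0.1260 / 390 = 3.23 × 10⁻⁴ cm = 3.23 μm.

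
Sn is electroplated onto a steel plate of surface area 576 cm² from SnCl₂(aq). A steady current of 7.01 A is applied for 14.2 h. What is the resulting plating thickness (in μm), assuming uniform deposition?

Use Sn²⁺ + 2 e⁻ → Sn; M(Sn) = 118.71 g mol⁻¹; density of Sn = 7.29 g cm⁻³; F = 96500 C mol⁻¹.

525 μm

Q = I·t = 7.010 × 51120 = 358400 C; n(e⁻) = 3.713 mol.
n(Sn) = n(e⁻)/2 = 1.857 mol, so m = 1.857 × 118.71 = 220.4 g.
Volume = m/ρ = 220.4 / 7.29 = 30.24 cm³.
Thickness = V/A = 30.24 / 576 = 0.0525 cm = 525 μm.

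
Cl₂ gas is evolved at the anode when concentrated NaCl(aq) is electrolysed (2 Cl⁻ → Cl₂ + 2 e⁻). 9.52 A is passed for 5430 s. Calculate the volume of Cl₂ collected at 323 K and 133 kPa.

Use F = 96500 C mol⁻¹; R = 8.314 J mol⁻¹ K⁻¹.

Q = I·t = 9.520 A × 5430.0 s = 51690 C.
n(e⁻) = Q/F = 51690 / 96500 = 0.5357 mol.
2 electrons are transferred per Cl₂ molecule, so n(Cl₂) = 0.5357 / 2 = 0.2678 mol.
V = nRT/P = (0.2678 × 8.314 × 323) / (133 × 10³ Pa) = 0.00541 m³ = 5.41 L.

5.41 L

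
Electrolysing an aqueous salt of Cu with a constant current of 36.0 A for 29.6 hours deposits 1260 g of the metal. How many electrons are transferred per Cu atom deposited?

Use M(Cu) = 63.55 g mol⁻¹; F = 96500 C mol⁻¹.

2

Q = I·t = 36.00 A × 106560 s = 3836000 C, so n(e⁻) = 3836000/96500 = 39.75 mol.
n(Cu) deposited = 1260 / 63.55 = 19.83 mol.
Electrons per atom = n(e⁻)/n(Cu) = 39.75 / 19.83 = 2.01 ≈ 2, so the ion is Cu²⁺.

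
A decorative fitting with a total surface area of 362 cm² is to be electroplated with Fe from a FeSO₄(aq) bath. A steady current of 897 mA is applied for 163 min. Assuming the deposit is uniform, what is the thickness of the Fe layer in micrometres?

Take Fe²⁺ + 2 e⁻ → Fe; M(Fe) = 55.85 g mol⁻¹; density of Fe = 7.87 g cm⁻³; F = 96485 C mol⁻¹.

Q = I·t = 0.8970 × 9780.0 = 8773 C; n(e⁻) = 0.09092 mol.
n(Fe) = n(e⁻)/2 = 0.04546 mol, so m = 0.04546 × 55.85 = 2.539 g.
Volume = m/ρ = 2.539 / 7.87 = 0.3226 cm³.
Thickness = V/A = 0.3226 / 362 = 8.91 × 10⁻⁴ cm = 8.91 μm.

8.91 μm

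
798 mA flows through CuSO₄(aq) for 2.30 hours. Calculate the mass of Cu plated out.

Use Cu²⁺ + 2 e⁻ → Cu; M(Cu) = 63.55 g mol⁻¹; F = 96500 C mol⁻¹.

Q = I·t = 0.7980 A × 8280.0 s = 6607 C.
n(e⁻) = Q/F = 6607 / 96500 = 0.06847 mol.
Cu²⁺ + 2 e⁻ → Cu, so n(Cu) = n(e⁻)/2 = 0.03424 mol.
m = n·M = 0.03424 × 63.55 = 2.18 g.

2.18 g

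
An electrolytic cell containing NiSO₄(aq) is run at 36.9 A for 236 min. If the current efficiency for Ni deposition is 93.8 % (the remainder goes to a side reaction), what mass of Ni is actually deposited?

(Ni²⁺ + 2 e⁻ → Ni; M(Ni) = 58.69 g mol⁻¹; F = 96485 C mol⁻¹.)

Q = I·t = 36.90 × 14160 = 522500 C.
n(e⁻) = 522500/96485 = 5.415 mol; theoretically n(Ni) = 5.415/2 = 2.708 mol, m_theo = 158.9 g.
At 93.8 % efficiency, m_actual = 0.938 × 158.9 = 149 g.

149 g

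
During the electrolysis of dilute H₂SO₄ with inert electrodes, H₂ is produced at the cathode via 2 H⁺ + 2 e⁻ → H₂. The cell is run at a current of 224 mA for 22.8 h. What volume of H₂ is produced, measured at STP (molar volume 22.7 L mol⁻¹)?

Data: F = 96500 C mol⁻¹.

Q = I·t = 0.2240 A × 82080 s = 18390 C.
n(e⁻) = Q/F = 18390 / 96500 = 0.1905 mol.
2 electrons are transferred per H₂ molecule, so n(H₂) = 0.1905 / 2 = 0.09526 mol.
V = n × V_m = 0.09526 × 22.7 = 2.16 L.

2.16 L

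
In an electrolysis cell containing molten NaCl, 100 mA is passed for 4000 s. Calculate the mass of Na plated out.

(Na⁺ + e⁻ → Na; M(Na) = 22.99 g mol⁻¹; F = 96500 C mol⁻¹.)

Q = I·t = 0.1000 A × 4000.0 s = 400.0 C.
n(e⁻) = Q/F = 400.0 / 96500 = 0.004145 mol.
Na⁺ + e⁻ → Na, so n(Na) = n(e⁻)/1 = 0.004145 mol.
m = n·M = 0.004145 × 22.99 = 0.0953 g.

0.0953 g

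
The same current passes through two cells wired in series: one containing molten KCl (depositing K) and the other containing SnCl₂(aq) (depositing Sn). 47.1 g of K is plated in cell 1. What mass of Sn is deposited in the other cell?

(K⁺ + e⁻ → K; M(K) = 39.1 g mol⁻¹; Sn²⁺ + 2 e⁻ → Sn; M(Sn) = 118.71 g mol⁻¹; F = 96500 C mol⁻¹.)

71.5 g

n(K) = 47.1 / 39.1 = 1.205 mol.
Since K⁺ + e⁻ → K, n(e⁻) passed = 1 × 1.205 = 1.205 mol.
Cells in series carry the same charge, so the same 1.205 mol of electrons passes through cell 2.
Sn²⁺ + 2 e⁻ → Sn, so n(Sn) = 1.205 / 2 = 0.6023 mol.
m(Sn) = 0.6023 × 118.71 = 71.5 g.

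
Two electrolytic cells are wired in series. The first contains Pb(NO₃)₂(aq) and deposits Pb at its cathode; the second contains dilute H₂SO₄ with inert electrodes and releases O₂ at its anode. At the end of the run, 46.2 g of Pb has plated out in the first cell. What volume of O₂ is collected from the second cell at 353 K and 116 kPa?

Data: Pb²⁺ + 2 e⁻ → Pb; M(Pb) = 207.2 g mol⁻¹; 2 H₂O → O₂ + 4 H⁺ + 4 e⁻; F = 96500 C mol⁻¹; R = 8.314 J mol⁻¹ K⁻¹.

n(Pb) = 46.2 / 207.2 = 0.2230 mol, so n(e⁻) = 2 × 0.2230 = 0.4459 mol.
The cells are in series, so the same 0.4459 mol of electrons passes through the second cell.
2 H₂O → O₂ + 4 H⁺ + 4 e⁻ — 4 mol e⁻ per mol O₂, so n(O₂) = 0.4459/4 = 0.1115 mol.
V = nRT/P = (0.1115 × 8.314 × 353) / (116 × 10³) = 0.00282 m³ = 2.82 L.

2.82 L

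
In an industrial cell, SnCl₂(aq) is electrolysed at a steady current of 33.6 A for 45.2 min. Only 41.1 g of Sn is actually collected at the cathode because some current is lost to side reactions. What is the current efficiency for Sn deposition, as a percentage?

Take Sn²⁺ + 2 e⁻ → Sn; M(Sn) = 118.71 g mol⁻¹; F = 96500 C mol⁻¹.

73.3 %

Q = I·t = 33.60 × 2712.0 = 91120 C; n(e⁻) = 91120/96500 = 0.9443 mol.
Theoretical n(Sn) = n(e⁻)/2 = 0.4721 mol, i.e. m_theo = 0.4721 × 118.71 = 56.05 g.
Efficiency = m_actual / m_theo = 41.1 / 56.05 = 73.3 %.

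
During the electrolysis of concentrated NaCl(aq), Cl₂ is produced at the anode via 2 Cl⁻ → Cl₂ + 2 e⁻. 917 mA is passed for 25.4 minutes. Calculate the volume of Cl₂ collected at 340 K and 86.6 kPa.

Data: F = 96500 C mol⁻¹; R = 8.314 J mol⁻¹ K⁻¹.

Q = I·t = 0.9170 A × 1524.0 s = 1398 C.
n(e⁻) = Q/F = 1398 / 96500 = 0.01448 mol.
2 electrons are transferred per Cl₂ molecule, so n(Cl₂) = 0.01448 / 2 = 0.007241 mol.
V = nRT/P = (0.007241 × 8.314 × 340) / (86.6 × 10³ Pa) = 2.36 × 10⁻⁴ m³ = 0.236 L.

0.236 L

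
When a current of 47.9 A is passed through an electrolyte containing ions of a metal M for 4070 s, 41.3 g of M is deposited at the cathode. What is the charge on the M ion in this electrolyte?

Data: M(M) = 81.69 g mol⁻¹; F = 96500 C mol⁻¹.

+4

Q = I·t = 47.90 A × 4070.0 s = 195000 C, so n(e⁻) = 195000/96500 = 2.020 mol.
n(M) deposited = 41.3 / 81.69 = 0.5056 mol.
Electrons per atom = n(e⁻)/n(M) = 2.020 / 0.5056 = 4.00 ≈ 4, so the ion is M⁴⁺.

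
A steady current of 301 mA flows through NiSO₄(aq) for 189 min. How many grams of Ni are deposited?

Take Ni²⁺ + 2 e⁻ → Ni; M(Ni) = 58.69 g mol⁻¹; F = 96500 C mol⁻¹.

Q = I·t = 0.3010 A × 11340 s = 3413 C.
n(e⁻) = Q/F = 3413 / 96500 = 0.03537 mol.
Ni²⁺ + 2 e⁻ → Ni, so n(Ni) = n(e⁻)/2 = 0.01769 mol.
m = n·M = 0.01769 × 58.69 = 1.04 g.

1.04 g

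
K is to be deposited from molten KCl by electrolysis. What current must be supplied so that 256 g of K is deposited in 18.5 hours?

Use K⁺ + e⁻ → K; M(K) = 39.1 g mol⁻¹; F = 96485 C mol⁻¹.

n(K) = 256 / 39.1 = 6.547 mol.
n(e⁻) = 1 × 6.547 = 6.547 mol.
Q = n(e⁻)·F = 6.547 × 96485 = 631700 C.
I = Q/t = 631700 / 66600 s = 9.49 A.

9.49 A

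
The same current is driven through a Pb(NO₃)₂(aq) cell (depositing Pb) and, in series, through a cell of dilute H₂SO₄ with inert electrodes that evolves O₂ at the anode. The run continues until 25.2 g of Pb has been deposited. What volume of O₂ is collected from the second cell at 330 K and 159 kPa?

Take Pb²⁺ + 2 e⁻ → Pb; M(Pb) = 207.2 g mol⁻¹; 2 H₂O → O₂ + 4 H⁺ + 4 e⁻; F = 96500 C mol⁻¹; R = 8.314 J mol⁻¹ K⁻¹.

1.05 L

n(Pb) = 25.2 / 207.2 = 0.1216 mol, so n(e⁻) = 2 × 0.1216 = 0.2432 mol.
The cells are in series, so the same 0.2432 mol of electrons passes through the second cell.
2 H₂O → O₂ + 4 H⁺ + 4 e⁻ — 4 mol e⁻ per mol O₂, so n(O₂) = 0.2432/4 = 0.06081 mol.
V = nRT/P = (0.06081 × 8.314 × 330) / (159 × 10³) = 0.00105 m³ = 1.05 L.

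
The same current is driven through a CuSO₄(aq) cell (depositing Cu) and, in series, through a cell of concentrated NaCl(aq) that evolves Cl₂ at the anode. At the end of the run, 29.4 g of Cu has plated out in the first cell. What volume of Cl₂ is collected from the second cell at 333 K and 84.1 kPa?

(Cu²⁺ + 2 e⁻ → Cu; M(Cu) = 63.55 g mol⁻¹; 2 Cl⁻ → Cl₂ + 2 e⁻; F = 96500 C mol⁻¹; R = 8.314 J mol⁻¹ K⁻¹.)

15.2 L

n(Cu) = 29.4 / 63.55 = 0.4626 mol, so n(e⁻) = 2 × 0.4626 = 0.9253 mol.
The cells are in series, so the same 0.9253 mol of electrons passes through the second cell.
2 Cl⁻ → Cl₂ + 2 e⁻ — 2 mol e⁻ per mol Cl₂, so n(Cl₂) = 0.9253/2 = 0.4626 mol.
V = nRT/P = (0.4626 × 8.314 × 333) / (84.1 × 10³) = 0.0152 m³ = 15.2 L.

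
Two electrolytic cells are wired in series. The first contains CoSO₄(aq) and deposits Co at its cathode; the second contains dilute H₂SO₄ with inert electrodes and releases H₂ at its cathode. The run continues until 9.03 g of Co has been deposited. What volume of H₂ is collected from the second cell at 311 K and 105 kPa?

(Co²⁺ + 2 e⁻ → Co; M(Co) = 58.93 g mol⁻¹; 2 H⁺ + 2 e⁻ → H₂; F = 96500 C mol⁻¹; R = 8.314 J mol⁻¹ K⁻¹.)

3.77 L

n(Co) = 9.03 / 58.93 = 0.1532 mol, so n(e⁻) = 2 × 0.1532 = 0.3065 mol.
The cells are in series, so the same 0.3065 mol of electrons passes through the second cell.
2 H⁺ + 2 e⁻ → H₂ — 2 mol e⁻ per mol H₂, so n(H₂) = 0.3065/2 = 0.1532 mol.
V = nRT/P = (0.1532 × 8.314 × 311) / (105 × 10³) = 0.00377 m³ = 3.77 L.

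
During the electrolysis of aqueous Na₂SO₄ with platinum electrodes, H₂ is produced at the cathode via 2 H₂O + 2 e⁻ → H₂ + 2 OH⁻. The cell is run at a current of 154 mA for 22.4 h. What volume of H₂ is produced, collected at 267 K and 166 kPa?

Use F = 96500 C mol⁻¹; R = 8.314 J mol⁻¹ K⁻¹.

Q = I·t = 0.1540 A × 80640 s = 12420 C.
n(e⁻) = Q/F = 12420 / 96500 = 0.1287 mol.
2 electrons are transferred per H₂ molecule, so n(H₂) = 0.1287 / 2 = 0.06434 mol.
V = nRT/P = (0.06434 × 8.314 × 267) / (166 × 10³ Pa) = 8.60 × 10⁻⁴ m³ = 0.860 L.

0.860 L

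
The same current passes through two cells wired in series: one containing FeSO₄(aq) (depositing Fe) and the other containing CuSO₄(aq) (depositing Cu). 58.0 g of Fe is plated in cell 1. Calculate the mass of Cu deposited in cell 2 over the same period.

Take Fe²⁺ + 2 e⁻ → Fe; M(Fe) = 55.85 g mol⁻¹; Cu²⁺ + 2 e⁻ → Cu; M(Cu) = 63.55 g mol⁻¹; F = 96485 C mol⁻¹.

n(Fe) = 58.0 / 55.85 = 1.038 mol.
Since Fe²⁺ + 2 e⁻ → Fe, n(e⁻) passed = 2 × 1.038 = 2.077 mol.
Cells in series carry the same charge, so the same 2.077 mol of electrons passes through cell 2.
Cu²⁺ + 2 e⁻ → Cu, so n(Cu) = 2.077 / 2 = 1.038 mol.
m(Cu) = 1.038 × 63.55 = 66.0 g.

66.0 g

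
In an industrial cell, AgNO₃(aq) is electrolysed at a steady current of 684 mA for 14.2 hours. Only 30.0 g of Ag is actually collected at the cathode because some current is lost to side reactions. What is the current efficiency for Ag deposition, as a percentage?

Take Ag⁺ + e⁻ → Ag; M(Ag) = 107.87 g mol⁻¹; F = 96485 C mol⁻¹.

Q = I·t = 0.6840 × 51120 = 34970 C; n(e⁻) = 34970/96485 = 0.3624 mol.
Theoretical n(Ag) = n(e⁻)/1 = 0.3624 mol, i.e. m_theo = 0.3624 × 107.87 = 39.09 g.
Efficiency = m_actual / m_theo = 30.0 / 39.09 = 76.7 %.

76.7 %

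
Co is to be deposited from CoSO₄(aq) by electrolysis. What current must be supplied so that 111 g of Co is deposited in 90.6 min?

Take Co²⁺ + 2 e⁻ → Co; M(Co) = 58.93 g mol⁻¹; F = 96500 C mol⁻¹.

66.9 A

n(Co) = 111 / 58.93 = 1.884 mol.
n(e⁻) = 2 × 1.884 = 3.767 mol.
Q = n(e⁻)·F = 3.767 × 96500 = 363500 C.
I = Q/t = 363500 / 5436.0 s = 66.9 A.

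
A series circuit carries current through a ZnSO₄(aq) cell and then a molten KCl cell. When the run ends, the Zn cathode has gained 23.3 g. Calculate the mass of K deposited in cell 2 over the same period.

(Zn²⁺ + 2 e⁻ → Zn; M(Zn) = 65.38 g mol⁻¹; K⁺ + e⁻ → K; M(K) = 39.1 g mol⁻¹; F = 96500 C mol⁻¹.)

n(Zn) = 23.3 / 65.38 = 0.3564 mol.
Since Zn²⁺ + 2 e⁻ → Zn, n(e⁻) passed = 2 × 0.3564 = 0.7128 mol.
Cells in series carry the same charge, so the same 0.7128 mol of electrons passes through cell 2.
K⁺ + e⁻ → K, so n(K) = 0.7128 / 1 = 0.7128 mol.
m(K) = 0.7128 × 39.1 = 27.9 g.

27.9 g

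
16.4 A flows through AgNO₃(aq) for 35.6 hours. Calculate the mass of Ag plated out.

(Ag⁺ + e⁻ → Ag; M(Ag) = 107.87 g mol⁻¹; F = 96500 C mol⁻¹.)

Q = I·t = 16.40 A × 128160 s = 2102000 C.
n(e⁻) = Q/F = 2102000 / 96500 = 21.78 mol.
Ag⁺ + e⁻ → Ag, so n(Ag) = n(e⁻)/1 = 21.78 mol.
m = n·M = 21.78 × 107.87 = 2350 g.

2350 g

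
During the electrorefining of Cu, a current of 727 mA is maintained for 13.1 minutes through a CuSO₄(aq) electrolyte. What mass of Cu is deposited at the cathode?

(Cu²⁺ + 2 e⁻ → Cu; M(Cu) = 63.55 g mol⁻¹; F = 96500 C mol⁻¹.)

Q = I·t = 0.7270 A × 786.00 s = 571.4 C.
n(e⁻) = Q/F = 571.4 / 96500 = 0.005921 mol.
Cu²⁺ + 2 e⁻ → Cu, so n(Cu) = n(e⁻)/2 = 0.002961 mol.
m = n·M = 0.002961 × 63.55 = 0.188 g.

0.188 g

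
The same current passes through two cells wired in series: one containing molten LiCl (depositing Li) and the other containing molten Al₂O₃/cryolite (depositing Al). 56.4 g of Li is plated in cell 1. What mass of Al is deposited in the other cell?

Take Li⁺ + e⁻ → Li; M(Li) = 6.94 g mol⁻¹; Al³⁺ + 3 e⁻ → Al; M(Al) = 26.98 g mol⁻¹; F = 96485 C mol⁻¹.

73.1 g

n(Li) = 56.4 / 6.94 = 8.127 mol.
Since Li⁺ + e⁻ → Li, n(e⁻) passed = 1 × 8.127 = 8.127 mol.
Cells in series carry the same charge, so the same 8.127 mol of electrons passes through cell 2.
Al³⁺ + 3 e⁻ → Al, so n(Al) = 8.127 / 3 = 2.709 mol.
m(Al) = 2.709 × 26.98 = 73.1 g.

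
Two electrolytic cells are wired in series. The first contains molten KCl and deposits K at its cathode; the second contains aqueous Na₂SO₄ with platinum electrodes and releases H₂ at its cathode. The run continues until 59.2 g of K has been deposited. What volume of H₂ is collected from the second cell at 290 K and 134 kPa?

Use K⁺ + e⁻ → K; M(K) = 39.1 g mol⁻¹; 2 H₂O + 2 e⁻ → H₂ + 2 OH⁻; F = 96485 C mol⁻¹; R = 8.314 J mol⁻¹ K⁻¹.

n(K) = 59.2 / 39.1 = 1.514 mol, so n(e⁻) = 1 × 1.514 = 1.514 mol.
The cells are in series, so the same 1.514 mol of electrons passes through the second cell.
2 H₂O + 2 e⁻ → H₂ + 2 OH⁻ — 2 mol e⁻ per mol H₂, so n(H₂) = 1.514/2 = 0.7570 mol.
V = nRT/P = (0.7570 × 8.314 × 290) / (134 × 10³) = 0.0136 m³ = 13.6 L.

13.6 L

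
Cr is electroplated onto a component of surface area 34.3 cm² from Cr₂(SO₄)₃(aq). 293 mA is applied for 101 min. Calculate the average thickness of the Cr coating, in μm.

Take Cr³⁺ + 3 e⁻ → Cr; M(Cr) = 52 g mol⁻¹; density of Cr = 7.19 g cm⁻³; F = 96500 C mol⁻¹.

Q = I·t = 0.2930 × 6060.0 = 1776 C; n(e⁻) = 0.01840 mol.
n(Cr) = n(e⁻)/3 = 0.006133 mol, so m = 0.006133 × 52 = 0.3189 g.
Volume = m/ρ = 0.3189 / 7.19 = 0.04436 cm³.
Thickness = V/A = 0.04436 / 34.3 = 0.00129 cm = 12.9 μm.

12.9 μm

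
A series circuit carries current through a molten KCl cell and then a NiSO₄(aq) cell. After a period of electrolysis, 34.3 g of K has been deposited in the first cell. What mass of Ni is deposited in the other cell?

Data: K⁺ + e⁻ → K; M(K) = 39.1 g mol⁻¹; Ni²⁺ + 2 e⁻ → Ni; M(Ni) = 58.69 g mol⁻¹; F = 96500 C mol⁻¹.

n(K) = 34.3 / 39.1 = 0.8772 mol.
Since K⁺ + e⁻ → K, n(e⁻) passed = 1 × 0.8772 = 0.8772 mol.
Cells in series carry the same charge, so the same 0.8772 mol of electrons passes through cell 2.
Ni²⁺ + 2 e⁻ → Ni, so n(Ni) = 0.8772 / 2 = 0.4386 mol.
m(Ni) = 0.4386 × 58.69 = 25.7 g.

25.7 g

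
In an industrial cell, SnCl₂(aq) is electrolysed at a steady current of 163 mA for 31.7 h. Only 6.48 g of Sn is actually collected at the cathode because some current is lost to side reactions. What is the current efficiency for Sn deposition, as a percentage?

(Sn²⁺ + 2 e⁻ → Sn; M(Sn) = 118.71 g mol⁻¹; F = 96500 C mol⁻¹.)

Q = I·t = 0.1630 × 114120 = 18600 C; n(e⁻) = 18600/96500 = 0.1928 mol.
Theoretical n(Sn) = n(e⁻)/2 = 0.09638 mol, i.e. m_theo = 0.09638 × 118.71 = 11.44 g.
Efficiency = m_actual / m_theo = 6.48 / 11.44 = 56.6 %.

56.6 %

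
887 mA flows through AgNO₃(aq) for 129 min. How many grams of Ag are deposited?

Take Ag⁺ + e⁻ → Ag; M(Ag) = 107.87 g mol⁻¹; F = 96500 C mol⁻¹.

7.67 g

Q = I·t = 0.8870 A × 7740.0 s = 6865 C.
n(e⁻) = Q/F = 6865 / 96500 = 0.07114 mol.
Ag⁺ + e⁻ → Ag, so n(Ag) = n(e⁻)/1 = 0.07114 mol.
m = n·M = 0.07114 × 107.87 = 7.67 g.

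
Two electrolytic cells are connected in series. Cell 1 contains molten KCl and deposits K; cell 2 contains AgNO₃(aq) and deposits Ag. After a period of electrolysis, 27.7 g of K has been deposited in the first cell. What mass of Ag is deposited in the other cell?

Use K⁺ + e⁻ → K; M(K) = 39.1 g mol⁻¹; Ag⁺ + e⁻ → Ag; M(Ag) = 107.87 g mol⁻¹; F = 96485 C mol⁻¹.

76.4 g

n(K) = 27.7 / 39.1 = 0.7084 mol.
Since K⁺ + e⁻ → K, n(e⁻) passed = 1 × 0.7084 = 0.7084 mol.
Cells in series carry the same charge, so the same 0.7084 mol of electrons passes through cell 2.
Ag⁺ + e⁻ → Ag, so n(Ag) = 0.7084 / 1 = 0.7084 mol.
m(Ag) = 0.7084 × 107.87 = 76.4 g.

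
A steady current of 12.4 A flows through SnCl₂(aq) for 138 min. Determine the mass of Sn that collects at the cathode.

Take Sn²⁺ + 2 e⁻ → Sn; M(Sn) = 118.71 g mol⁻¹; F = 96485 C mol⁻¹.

Q = I·t = 12.40 A × 8280.0 s = 102700 C.
n(e⁻) = Q/F = 102700 / 96485 = 1.064 mol.
Sn²⁺ + 2 e⁻ → Sn, so n(Sn) = n(e⁻)/2 = 0.5321 mol.
m = n·M = 0.5321 × 118.71 = 63.2 g.

63.2 g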